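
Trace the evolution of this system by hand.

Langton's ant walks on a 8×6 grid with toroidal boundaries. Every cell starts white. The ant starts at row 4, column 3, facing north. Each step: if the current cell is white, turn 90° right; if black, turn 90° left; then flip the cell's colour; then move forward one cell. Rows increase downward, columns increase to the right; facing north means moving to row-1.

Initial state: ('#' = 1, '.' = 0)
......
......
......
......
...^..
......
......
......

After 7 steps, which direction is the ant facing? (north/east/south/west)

[0] ......
......
......
......
...^..
......
......
......
[1] ......
......
......
......
...#>.
......
......
......
[2] ......
......
......
......
...##.
....v.
......
......
[3] ......
......
......
......
...##.
...<#.
......
......
[4] ......
......
......
......
...^#.
...##.
......
......
[5] ......
......
......
......
..<.#.
...##.
......
......
[6] ......
......
......
..^...
..#.#.
...##.
......
......
[7] ......
......
......
..#>..
..#.#.
...##.
......
......

east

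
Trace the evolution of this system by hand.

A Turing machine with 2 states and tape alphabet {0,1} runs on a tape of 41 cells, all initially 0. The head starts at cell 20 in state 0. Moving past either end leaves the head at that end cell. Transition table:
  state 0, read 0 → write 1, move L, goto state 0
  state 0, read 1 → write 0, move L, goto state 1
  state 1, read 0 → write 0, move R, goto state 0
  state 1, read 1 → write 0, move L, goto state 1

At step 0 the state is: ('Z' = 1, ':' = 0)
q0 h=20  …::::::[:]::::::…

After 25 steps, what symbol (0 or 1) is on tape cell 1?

step 0: q0 h=20  …::::::[:]::::::…
step 1: q0 h=19  …::::::[:]Z:::::…
step 2: q0 h=18  …::::::[:]ZZ::::…
step 3: q0 h=17  …::::::[:]ZZZ:::…
step 4: q0 h=16  …::::::[:]ZZZZ::…
step 5: q0 h=15  …::::::[:]ZZZZZ:…
step 6: q0 h=14  …::::::[:]ZZZZZZ…
step 7: q0 h=13  …::::::[:]ZZZZZZ…
step 8: q0 h=12  …::::::[:]ZZZZZZ…
step 9: q0 h=11  …::::::[:]ZZZZZZ…
step 10: q0 h=10  …::::::[:]ZZZZZZ…
step 11: q0 h= 9  …::::::[:]ZZZZZZ…
step 12: q0 h= 8  …::::::[:]ZZZZZZ…
step 13: q0 h= 7  …::::::[:]ZZZZZZ…
step 14: q0 h= 6  |::::::[:]ZZZZZZ…
step 15: q0 h= 5  |:::::[:]ZZZZZZ…
step 16: q0 h= 4  |::::[:]ZZZZZZ…
step 17: q0 h= 3  |:::[:]ZZZZZZ…
step 18: q0 h= 2  |::[:]ZZZZZZ…
step 19: q0 h= 1  |:[:]ZZZZZZ…
step 20: q0 h= 0  |[:]ZZZZZZ…
step 21: q0 h= 0  |[Z]ZZZZZZ…
step 22: q1 h= 0  |[:]ZZZZZZ…
step 23: q0 h= 1  |:[Z]ZZZZZZ…
step 24: q1 h= 0  |[:]:ZZZZZ…
step 25: q0 h= 1  |:[:]ZZZZZZ…

0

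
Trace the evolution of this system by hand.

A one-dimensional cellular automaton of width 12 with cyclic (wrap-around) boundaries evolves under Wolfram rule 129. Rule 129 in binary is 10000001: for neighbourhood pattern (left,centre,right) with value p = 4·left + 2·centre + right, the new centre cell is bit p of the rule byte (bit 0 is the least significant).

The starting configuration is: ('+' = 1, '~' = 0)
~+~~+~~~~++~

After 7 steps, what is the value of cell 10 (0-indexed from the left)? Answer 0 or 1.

[0] ~+~~+~~~~++~
[1] ~~~~~~++~~~~
[2] +++++~~~~+++
[3] ++++~~++~~++
[4] +++~~~~~~~~+
[5] ++~~++++++~~
[6] ~~~~~++++~~~
[7] ++++~~++~~++

1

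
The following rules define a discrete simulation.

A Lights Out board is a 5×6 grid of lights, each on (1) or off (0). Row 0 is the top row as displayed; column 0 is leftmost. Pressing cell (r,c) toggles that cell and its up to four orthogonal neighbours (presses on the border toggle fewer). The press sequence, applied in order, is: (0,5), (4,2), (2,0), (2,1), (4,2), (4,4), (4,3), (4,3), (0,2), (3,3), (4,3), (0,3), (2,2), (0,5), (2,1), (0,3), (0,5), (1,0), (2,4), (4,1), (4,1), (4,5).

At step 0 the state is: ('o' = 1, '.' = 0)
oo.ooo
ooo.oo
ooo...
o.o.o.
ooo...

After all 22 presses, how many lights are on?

14

t=0: oo.ooo
ooo.oo
ooo...
o.o.o.
ooo...
t=1: oo.o..
ooo.o.
ooo...
o.o.o.
ooo...
t=2: oo.o..
ooo.o.
ooo...
o...o.
o..o..
t=3: oo.o..
.oo.o.
..o...
....o.
o..o..
t=4: oo.o..
..o.o.
oo....
.o..o.
o..o..
t=5: oo.o..
..o.o.
oo....
.oo.o.
ooo...
t=6: oo.o..
..o.o.
oo....
.oo...
oooooo
t=7: oo.o..
..o.o.
oo....
.ooo..
oo...o
t=8: oo.o..
..o.o.
oo....
.oo...
oooooo
t=9: o.o...
....o.
oo....
.oo...
oooooo
t=10: o.o...
....o.
oo.o..
.o.oo.
ooo.oo
t=11: o.o...
....o.
oo.o..
.o..o.
oo.o.o
t=12: o..oo.
...oo.
oo.o..
.o..o.
oo.o.o
t=13: o..oo.
..ooo.
o.o...
.oo.o.
oo.o.o
t=14: o..o.o
..oooo
o.o...
.oo.o.
oo.o.o
t=15: o..o.o
.ooooo
.o....
..o.o.
oo.o.o
t=16: o.o.oo
.oo.oo
.o....
..o.o.
oo.o.o
t=17: o.o...
.oo.o.
.o....
..o.o.
oo.o.o
t=18: ..o...
o.o.o.
oo....
..o.o.
oo.o.o
t=19: ..o...
o.o...
oo.ooo
..o...
oo.o.o
t=20: ..o...
o.o...
oo.ooo
.oo...
..oo.o
t=21: ..o...
o.o...
oo.ooo
..o...
oo.o.o
t=22: ..o...
o.o...
oo.ooo
..o..o
oo.oo.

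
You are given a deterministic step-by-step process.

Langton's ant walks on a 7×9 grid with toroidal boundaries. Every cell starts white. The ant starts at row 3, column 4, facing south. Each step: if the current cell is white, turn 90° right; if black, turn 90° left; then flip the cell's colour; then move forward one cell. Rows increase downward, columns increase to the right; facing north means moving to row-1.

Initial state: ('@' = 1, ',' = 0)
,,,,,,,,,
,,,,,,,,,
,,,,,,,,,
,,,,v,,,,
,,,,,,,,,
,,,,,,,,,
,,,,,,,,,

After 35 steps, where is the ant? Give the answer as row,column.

k=0  ,,,,,,,,,
,,,,,,,,,
,,,,,,,,,
,,,,v,,,,
,,,,,,,,,
,,,,,,,,,
,,,,,,,,,
k=1  ,,,,,,,,,
,,,,,,,,,
,,,,,,,,,
,,,<@,,,,
,,,,,,,,,
,,,,,,,,,
,,,,,,,,,
k=2  ,,,,,,,,,
,,,,,,,,,
,,,^,,,,,
,,,@@,,,,
,,,,,,,,,
,,,,,,,,,
,,,,,,,,,
k=3  ,,,,,,,,,
,,,,,,,,,
,,,@>,,,,
,,,@@,,,,
,,,,,,,,,
,,,,,,,,,
,,,,,,,,,
k=4  ,,,,,,,,,
,,,,,,,,,
,,,@@,,,,
,,,@v,,,,
,,,,,,,,,
,,,,,,,,,
,,,,,,,,,
k=5  ,,,,,,,,,
,,,,,,,,,
,,,@@,,,,
,,,@,>,,,
,,,,,,,,,
,,,,,,,,,
,,,,,,,,,
k=6  ,,,,,,,,,
,,,,,,,,,
,,,@@,,,,
,,,@,@,,,
,,,,,v,,,
,,,,,,,,,
,,,,,,,,,
k=7  ,,,,,,,,,
,,,,,,,,,
,,,@@,,,,
,,,@,@,,,
,,,,<@,,,
,,,,,,,,,
,,,,,,,,,
k=8  ,,,,,,,,,
,,,,,,,,,
,,,@@,,,,
,,,@^@,,,
,,,,@@,,,
,,,,,,,,,
,,,,,,,,,
k=9  ,,,,,,,,,
,,,,,,,,,
,,,@@,,,,
,,,@@>,,,
,,,,@@,,,
,,,,,,,,,
,,,,,,,,,
k=10  ,,,,,,,,,
,,,,,,,,,
,,,@@^,,,
,,,@@,,,,
,,,,@@,,,
,,,,,,,,,
,,,,,,,,,
k=11  ,,,,,,,,,
,,,,,,,,,
,,,@@@>,,
,,,@@,,,,
,,,,@@,,,
,,,,,,,,,
,,,,,,,,,
k=12  ,,,,,,,,,
,,,,,,,,,
,,,@@@@,,
,,,@@,v,,
,,,,@@,,,
,,,,,,,,,
,,,,,,,,,
k=13  ,,,,,,,,,
,,,,,,,,,
,,,@@@@,,
,,,@@<@,,
,,,,@@,,,
,,,,,,,,,
,,,,,,,,,
k=14  ,,,,,,,,,
,,,,,,,,,
,,,@@^@,,
,,,@@@@,,
,,,,@@,,,
,,,,,,,,,
,,,,,,,,,
k=15  ,,,,,,,,,
,,,,,,,,,
,,,@<,@,,
,,,@@@@,,
,,,,@@,,,
,,,,,,,,,
,,,,,,,,,
k=16  ,,,,,,,,,
,,,,,,,,,
,,,@,,@,,
,,,@v@@,,
,,,,@@,,,
,,,,,,,,,
,,,,,,,,,
k=17  ,,,,,,,,,
,,,,,,,,,
,,,@,,@,,
,,,@,>@,,
,,,,@@,,,
,,,,,,,,,
,,,,,,,,,
k=18  ,,,,,,,,,
,,,,,,,,,
,,,@,^@,,
,,,@,,@,,
,,,,@@,,,
,,,,,,,,,
,,,,,,,,,
k=19  ,,,,,,,,,
,,,,,,,,,
,,,@,@>,,
,,,@,,@,,
,,,,@@,,,
,,,,,,,,,
,,,,,,,,,
k=20  ,,,,,,,,,
,,,,,,^,,
,,,@,@,,,
,,,@,,@,,
,,,,@@,,,
,,,,,,,,,
,,,,,,,,,
k=21  ,,,,,,,,,
,,,,,,@>,
,,,@,@,,,
,,,@,,@,,
,,,,@@,,,
,,,,,,,,,
,,,,,,,,,
k=22  ,,,,,,,,,
,,,,,,@@,
,,,@,@,v,
,,,@,,@,,
,,,,@@,,,
,,,,,,,,,
,,,,,,,,,
k=23  ,,,,,,,,,
,,,,,,@@,
,,,@,@<@,
,,,@,,@,,
,,,,@@,,,
,,,,,,,,,
,,,,,,,,,
k=24  ,,,,,,,,,
,,,,,,^@,
,,,@,@@@,
,,,@,,@,,
,,,,@@,,,
,,,,,,,,,
,,,,,,,,,
k=25  ,,,,,,,,,
,,,,,<,@,
,,,@,@@@,
,,,@,,@,,
,,,,@@,,,
,,,,,,,,,
,,,,,,,,,
k=26  ,,,,,^,,,
,,,,,@,@,
,,,@,@@@,
,,,@,,@,,
,,,,@@,,,
,,,,,,,,,
,,,,,,,,,
k=27  ,,,,,@>,,
,,,,,@,@,
,,,@,@@@,
,,,@,,@,,
,,,,@@,,,
,,,,,,,,,
,,,,,,,,,
k=28  ,,,,,@@,,
,,,,,@v@,
,,,@,@@@,
,,,@,,@,,
,,,,@@,,,
,,,,,,,,,
,,,,,,,,,
k=29  ,,,,,@@,,
,,,,,<@@,
,,,@,@@@,
,,,@,,@,,
,,,,@@,,,
,,,,,,,,,
,,,,,,,,,
k=30  ,,,,,@@,,
,,,,,,@@,
,,,@,v@@,
,,,@,,@,,
,,,,@@,,,
,,,,,,,,,
,,,,,,,,,
k=31  ,,,,,@@,,
,,,,,,@@,
,,,@,,>@,
,,,@,,@,,
,,,,@@,,,
,,,,,,,,,
,,,,,,,,,
k=32  ,,,,,@@,,
,,,,,,^@,
,,,@,,,@,
,,,@,,@,,
,,,,@@,,,
,,,,,,,,,
,,,,,,,,,
k=33  ,,,,,@@,,
,,,,,<,@,
,,,@,,,@,
,,,@,,@,,
,,,,@@,,,
,,,,,,,,,
,,,,,,,,,
k=34  ,,,,,^@,,
,,,,,@,@,
,,,@,,,@,
,,,@,,@,,
,,,,@@,,,
,,,,,,,,,
,,,,,,,,,
k=35  ,,,,<,@,,
,,,,,@,@,
,,,@,,,@,
,,,@,,@,,
,,,,@@,,,
,,,,,,,,,
,,,,,,,,,

0,4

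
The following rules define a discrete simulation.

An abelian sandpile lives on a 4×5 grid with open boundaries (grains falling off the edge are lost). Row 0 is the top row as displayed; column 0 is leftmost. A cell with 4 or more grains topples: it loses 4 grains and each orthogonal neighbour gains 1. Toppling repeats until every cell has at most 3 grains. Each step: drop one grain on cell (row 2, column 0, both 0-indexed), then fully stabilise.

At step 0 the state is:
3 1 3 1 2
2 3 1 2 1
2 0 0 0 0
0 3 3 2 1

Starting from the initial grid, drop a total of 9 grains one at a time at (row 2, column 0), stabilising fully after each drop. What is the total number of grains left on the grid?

gen 0: 3 1 3 1 2
2 3 1 2 1
2 0 0 0 0
0 3 3 2 1
gen 1: 3 1 3 1 2
2 3 1 2 1
3 0 0 0 0
0 3 3 2 1
gen 2: 3 1 3 1 2
3 3 1 2 1
0 1 0 0 0
1 3 3 2 1
gen 3: 3 1 3 1 2
3 3 1 2 1
1 1 0 0 0
1 3 3 2 1
gen 4: 3 1 3 1 2
3 3 1 2 1
2 1 0 0 0
1 3 3 2 1
gen 5: 3 1 3 1 2
3 3 1 2 1
3 1 0 0 0
1 3 3 2 1
gen 6: 0 3 3 1 2
2 0 2 2 1
1 3 0 0 0
2 3 3 2 1
gen 7: 0 3 3 1 2
2 0 2 2 1
2 3 0 0 0
2 3 3 2 1
gen 8: 0 3 3 1 2
2 0 2 2 1
3 3 0 0 0
2 3 3 2 1
gen 9: 0 3 3 1 2
3 1 2 2 1
2 1 2 0 0
0 2 0 3 1

29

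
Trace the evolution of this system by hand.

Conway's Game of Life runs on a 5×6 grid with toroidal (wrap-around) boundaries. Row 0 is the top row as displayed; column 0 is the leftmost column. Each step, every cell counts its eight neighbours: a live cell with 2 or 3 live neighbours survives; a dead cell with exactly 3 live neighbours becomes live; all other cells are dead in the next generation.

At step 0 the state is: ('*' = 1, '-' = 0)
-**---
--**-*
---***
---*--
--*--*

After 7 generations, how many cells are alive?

16

gen 0: -**---
--**-*
---***
---*--
--*--*
gen 1: **--*-
**---*
-----*
--**-*
-***--
gen 2: ---**-
-*--*-
-**--*
**-*--
-----*
gen 3: ---***
**--**
---***
-*--**
*-**-*
gen 4: ------
--*---
-***--
-*----
-**---
gen 5: -**---
-***--
-*-*--
*--*--
-**---
gen 6: *-----
*--*--
**-**-
*--*--
*--*--
gen 7: **---*
*-***-
**-**-
*--*--
**---*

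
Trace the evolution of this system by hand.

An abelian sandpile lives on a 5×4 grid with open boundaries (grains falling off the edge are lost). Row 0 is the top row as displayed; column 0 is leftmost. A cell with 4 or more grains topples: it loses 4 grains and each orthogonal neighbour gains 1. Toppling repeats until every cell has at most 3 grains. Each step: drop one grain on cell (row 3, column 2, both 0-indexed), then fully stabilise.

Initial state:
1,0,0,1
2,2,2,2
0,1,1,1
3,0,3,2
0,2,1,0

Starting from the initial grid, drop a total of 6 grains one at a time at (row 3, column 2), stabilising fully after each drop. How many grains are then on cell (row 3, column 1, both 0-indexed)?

gen 0: 1,0,0,1
2,2,2,2
0,1,1,1
3,0,3,2
0,2,1,0
gen 1: 1,0,0,1
2,2,2,2
0,1,2,1
3,1,0,3
0,2,2,0
gen 2: 1,0,0,1
2,2,2,2
0,1,2,1
3,1,1,3
0,2,2,0
gen 3: 1,0,0,1
2,2,2,2
0,1,2,1
3,1,2,3
0,2,2,0
gen 4: 1,0,0,1
2,2,2,2
0,1,2,1
3,1,3,3
0,2,2,0
gen 5: 1,0,0,1
2,2,2,2
0,1,3,2
3,2,1,0
0,2,3,1
gen 6: 1,0,0,1
2,2,2,2
0,1,3,2
3,2,2,0
0,2,3,1

2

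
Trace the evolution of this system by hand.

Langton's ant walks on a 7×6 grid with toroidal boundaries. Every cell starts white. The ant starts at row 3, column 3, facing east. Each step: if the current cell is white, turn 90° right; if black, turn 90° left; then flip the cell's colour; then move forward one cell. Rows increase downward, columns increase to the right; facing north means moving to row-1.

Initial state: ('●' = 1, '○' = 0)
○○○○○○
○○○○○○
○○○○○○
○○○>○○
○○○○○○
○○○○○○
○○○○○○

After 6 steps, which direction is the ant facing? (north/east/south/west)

east

step 0: ○○○○○○
○○○○○○
○○○○○○
○○○>○○
○○○○○○
○○○○○○
○○○○○○
step 1: ○○○○○○
○○○○○○
○○○○○○
○○○●○○
○○○v○○
○○○○○○
○○○○○○
step 2: ○○○○○○
○○○○○○
○○○○○○
○○○●○○
○○<●○○
○○○○○○
○○○○○○
step 3: ○○○○○○
○○○○○○
○○○○○○
○○^●○○
○○●●○○
○○○○○○
○○○○○○
step 4: ○○○○○○
○○○○○○
○○○○○○
○○●>○○
○○●●○○
○○○○○○
○○○○○○
step 5: ○○○○○○
○○○○○○
○○○^○○
○○●○○○
○○●●○○
○○○○○○
○○○○○○
step 6: ○○○○○○
○○○○○○
○○○●>○
○○●○○○
○○●●○○
○○○○○○
○○○○○○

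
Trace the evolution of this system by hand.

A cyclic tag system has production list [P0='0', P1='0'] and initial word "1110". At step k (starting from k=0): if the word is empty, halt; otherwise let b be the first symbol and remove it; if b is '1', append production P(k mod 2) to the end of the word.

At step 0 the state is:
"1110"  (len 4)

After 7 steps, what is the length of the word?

0

gen 0: "1110"  (len 4)
gen 1: "1100"  (len 4)
gen 2: "1000"  (len 4)
gen 3: "0000"  (len 4)
gen 4: "000"  (len 3)
gen 5: "00"  (len 2)
gen 6: "0"  (len 1)
gen 7: (halted — word empty)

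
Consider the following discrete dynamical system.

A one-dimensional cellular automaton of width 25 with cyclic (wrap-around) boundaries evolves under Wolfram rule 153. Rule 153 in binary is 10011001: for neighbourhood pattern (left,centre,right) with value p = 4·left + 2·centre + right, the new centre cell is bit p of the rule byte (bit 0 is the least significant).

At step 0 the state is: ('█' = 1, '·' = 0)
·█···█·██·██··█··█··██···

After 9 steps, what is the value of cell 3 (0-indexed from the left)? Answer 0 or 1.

t=0: ·█···█·██·██··█··█··██···
t=1: ··██···█··█·█··█··█·█·███
t=2: █·█·██··█····█··█·····██·
t=3: ····█·█··███··█··████·█··
t=4: ███····█·██·█··█·███···██
t=5: ██·███···█···█···██·██·██
t=6: █··██·██··██··██·█··█··██
t=7: ·█·█··█·█·█·█·█···█··█·██
t=8: ····█··········██··█···█·
t=9: ███··█████████·█·█··██··█

0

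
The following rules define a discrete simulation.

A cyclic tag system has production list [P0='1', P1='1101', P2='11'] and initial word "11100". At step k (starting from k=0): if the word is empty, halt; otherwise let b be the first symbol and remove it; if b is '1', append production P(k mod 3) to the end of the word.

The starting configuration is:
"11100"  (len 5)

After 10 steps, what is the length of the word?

10

gen 0: "11100"  (len 5)
gen 1: "11001"  (len 5)
gen 2: "10011101"  (len 8)
gen 3: "001110111"  (len 9)
gen 4: "01110111"  (len 8)
gen 5: "1110111"  (len 7)
gen 6: "11011111"  (len 8)
gen 7: "10111111"  (len 8)
gen 8: "01111111101"  (len 11)
gen 9: "1111111101"  (len 10)
gen 10: "1111111011"  (len 10)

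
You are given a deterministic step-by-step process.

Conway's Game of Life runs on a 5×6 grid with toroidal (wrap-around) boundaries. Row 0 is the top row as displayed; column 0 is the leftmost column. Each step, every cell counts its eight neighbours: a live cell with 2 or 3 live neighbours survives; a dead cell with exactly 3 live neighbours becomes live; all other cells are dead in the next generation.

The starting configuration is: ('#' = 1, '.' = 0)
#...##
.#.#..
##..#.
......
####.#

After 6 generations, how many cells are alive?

9

gen 0: #...##
.#.#..
##..#.
......
####.#
gen 1: ......
.###..
###...
...##.
.###..
gen 2: ......
#..#..
#...#.
#...#.
..###.
gen 3: ..#.#.
.....#
##.##.
.#..#.
...###
gen 4: ......
###..#
#####.
.#....
..#..#
gen 5: ..#..#
....##
...##.
....##
......
gen 6: ....##
.....#
...#..
...###
....##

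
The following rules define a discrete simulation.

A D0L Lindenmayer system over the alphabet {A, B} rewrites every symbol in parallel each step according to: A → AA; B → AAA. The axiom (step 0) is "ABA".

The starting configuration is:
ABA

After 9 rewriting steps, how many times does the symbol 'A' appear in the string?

1792

[0] ABA
[1] AAAAAAA
[2] AAAAAAAAAAAAAA
[3] AAAAAAAAAAAAAAAAAAAAAAAAAAAA
[4] AAAAAAAAAAAAAAAAAAAAAAAAAAAAAAAAAAAAAAAAAAAAAAAAAAAAAAAA
[5] AAAAAAAAAAAAAAAAAAAAAAAAAAAAAAAAAAAAAAAAAAAAAAAAAAAAAAAAAAAAAAAAAAAAAAAAAAAAAAAAAAAAAAAAAAAAAAAAAAAAAAAAAAAAAAAA
[6] AAAAAAAAAAAAAAAAAAAAAAAAAAAAAAAAAAAAAAAAAAAAAAAAAAAAAAAAAA…AAAAAAAAAAAAAAAAAAAAAAAAAAAAAAAAAAAAAAAAAAAAAAAAAAAAAAAAAA  (len 224)
[7] AAAAAAAAAAAAAAAAAAAAAAAAAAAAAAAAAAAAAAAAAAAAAAAAAAAAAAAAAA…AAAAAAAAAAAAAAAAAAAAAAAAAAAAAAAAAAAAAAAAAAAAAAAAAAAAAAAAAA  (len 448)
[8] AAAAAAAAAAAAAAAAAAAAAAAAAAAAAAAAAAAAAAAAAAAAAAAAAAAAAAAAAA…AAAAAAAAAAAAAAAAAAAAAAAAAAAAAAAAAAAAAAAAAAAAAAAAAAAAAAAAAA  (len 896)
[9] AAAAAAAAAAAAAAAAAAAAAAAAAAAAAAAAAAAAAAAAAAAAAAAAAAAAAAAAAA…AAAAAAAAAAAAAAAAAAAAAAAAAAAAAAAAAAAAAAAAAAAAAAAAAAAAAAAAAA  (len 1792)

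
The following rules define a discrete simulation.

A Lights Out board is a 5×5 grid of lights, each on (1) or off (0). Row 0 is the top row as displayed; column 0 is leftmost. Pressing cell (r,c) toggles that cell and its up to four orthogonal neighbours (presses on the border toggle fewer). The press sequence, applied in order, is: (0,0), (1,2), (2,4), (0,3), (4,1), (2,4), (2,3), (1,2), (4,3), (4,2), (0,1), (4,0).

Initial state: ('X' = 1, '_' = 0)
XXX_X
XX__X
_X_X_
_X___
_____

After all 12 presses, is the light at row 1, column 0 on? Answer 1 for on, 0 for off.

t=0: XXX_X
XX__X
_X_X_
_X___
_____
t=1: __X_X
_X__X
_X_X_
_X___
_____
t=2: ____X
__XXX
_XXX_
_X___
_____
t=3: ____X
__XX_
_XX_X
_X__X
_____
t=4: __XX_
__X__
_XX_X
_X__X
_____
t=5: __XX_
__X__
_XX_X
____X
XXX__
t=6: __XX_
__X_X
_XXX_
_____
XXX__
t=7: __XX_
__XXX
_X__X
___X_
XXX__
t=8: ___X_
_X__X
_XX_X
___X_
XXX__
t=9: ___X_
_X__X
_XX_X
_____
XX_XX
t=10: ___X_
_X__X
_XX_X
__X__
X_X_X
t=11: XXXX_
____X
_XX_X
__X__
X_X_X
t=12: XXXX_
____X
_XX_X
X_X__
_XX_X

0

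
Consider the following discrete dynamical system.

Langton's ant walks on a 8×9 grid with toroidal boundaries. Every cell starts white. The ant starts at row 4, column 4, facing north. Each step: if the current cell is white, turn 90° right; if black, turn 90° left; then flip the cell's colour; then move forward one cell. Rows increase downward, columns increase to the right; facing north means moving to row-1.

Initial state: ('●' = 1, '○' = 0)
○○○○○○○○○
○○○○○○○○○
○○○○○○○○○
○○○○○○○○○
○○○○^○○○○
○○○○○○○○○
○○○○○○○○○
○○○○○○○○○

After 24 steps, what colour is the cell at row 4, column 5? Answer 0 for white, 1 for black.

1

gen 0: ○○○○○○○○○
○○○○○○○○○
○○○○○○○○○
○○○○○○○○○
○○○○^○○○○
○○○○○○○○○
○○○○○○○○○
○○○○○○○○○
gen 1: ○○○○○○○○○
○○○○○○○○○
○○○○○○○○○
○○○○○○○○○
○○○○●>○○○
○○○○○○○○○
○○○○○○○○○
○○○○○○○○○
gen 2: ○○○○○○○○○
○○○○○○○○○
○○○○○○○○○
○○○○○○○○○
○○○○●●○○○
○○○○○v○○○
○○○○○○○○○
○○○○○○○○○
gen 3: ○○○○○○○○○
○○○○○○○○○
○○○○○○○○○
○○○○○○○○○
○○○○●●○○○
○○○○<●○○○
○○○○○○○○○
○○○○○○○○○
gen 4: ○○○○○○○○○
○○○○○○○○○
○○○○○○○○○
○○○○○○○○○
○○○○^●○○○
○○○○●●○○○
○○○○○○○○○
○○○○○○○○○
gen 5: ○○○○○○○○○
○○○○○○○○○
○○○○○○○○○
○○○○○○○○○
○○○<○●○○○
○○○○●●○○○
○○○○○○○○○
○○○○○○○○○
gen 6: ○○○○○○○○○
○○○○○○○○○
○○○○○○○○○
○○○^○○○○○
○○○●○●○○○
○○○○●●○○○
○○○○○○○○○
○○○○○○○○○
gen 7: ○○○○○○○○○
○○○○○○○○○
○○○○○○○○○
○○○●>○○○○
○○○●○●○○○
○○○○●●○○○
○○○○○○○○○
○○○○○○○○○
gen 8: ○○○○○○○○○
○○○○○○○○○
○○○○○○○○○
○○○●●○○○○
○○○●v●○○○
○○○○●●○○○
○○○○○○○○○
○○○○○○○○○
gen 9: ○○○○○○○○○
○○○○○○○○○
○○○○○○○○○
○○○●●○○○○
○○○<●●○○○
○○○○●●○○○
○○○○○○○○○
○○○○○○○○○
gen 10: ○○○○○○○○○
○○○○○○○○○
○○○○○○○○○
○○○●●○○○○
○○○○●●○○○
○○○v●●○○○
○○○○○○○○○
○○○○○○○○○
gen 11: ○○○○○○○○○
○○○○○○○○○
○○○○○○○○○
○○○●●○○○○
○○○○●●○○○
○○<●●●○○○
○○○○○○○○○
○○○○○○○○○
gen 12: ○○○○○○○○○
○○○○○○○○○
○○○○○○○○○
○○○●●○○○○
○○^○●●○○○
○○●●●●○○○
○○○○○○○○○
○○○○○○○○○
gen 13: ○○○○○○○○○
○○○○○○○○○
○○○○○○○○○
○○○●●○○○○
○○●>●●○○○
○○●●●●○○○
○○○○○○○○○
○○○○○○○○○
gen 14: ○○○○○○○○○
○○○○○○○○○
○○○○○○○○○
○○○●●○○○○
○○●●●●○○○
○○●v●●○○○
○○○○○○○○○
○○○○○○○○○
gen 15: ○○○○○○○○○
○○○○○○○○○
○○○○○○○○○
○○○●●○○○○
○○●●●●○○○
○○●○>●○○○
○○○○○○○○○
○○○○○○○○○
gen 16: ○○○○○○○○○
○○○○○○○○○
○○○○○○○○○
○○○●●○○○○
○○●●^●○○○
○○●○○●○○○
○○○○○○○○○
○○○○○○○○○
gen 17: ○○○○○○○○○
○○○○○○○○○
○○○○○○○○○
○○○●●○○○○
○○●<○●○○○
○○●○○●○○○
○○○○○○○○○
○○○○○○○○○
gen 18: ○○○○○○○○○
○○○○○○○○○
○○○○○○○○○
○○○●●○○○○
○○●○○●○○○
○○●v○●○○○
○○○○○○○○○
○○○○○○○○○
gen 19: ○○○○○○○○○
○○○○○○○○○
○○○○○○○○○
○○○●●○○○○
○○●○○●○○○
○○<●○●○○○
○○○○○○○○○
○○○○○○○○○
gen 20: ○○○○○○○○○
○○○○○○○○○
○○○○○○○○○
○○○●●○○○○
○○●○○●○○○
○○○●○●○○○
○○v○○○○○○
○○○○○○○○○
gen 21: ○○○○○○○○○
○○○○○○○○○
○○○○○○○○○
○○○●●○○○○
○○●○○●○○○
○○○●○●○○○
○<●○○○○○○
○○○○○○○○○
gen 22: ○○○○○○○○○
○○○○○○○○○
○○○○○○○○○
○○○●●○○○○
○○●○○●○○○
○^○●○●○○○
○●●○○○○○○
○○○○○○○○○
gen 23: ○○○○○○○○○
○○○○○○○○○
○○○○○○○○○
○○○●●○○○○
○○●○○●○○○
○●>●○●○○○
○●●○○○○○○
○○○○○○○○○
gen 24: ○○○○○○○○○
○○○○○○○○○
○○○○○○○○○
○○○●●○○○○
○○●○○●○○○
○●●●○●○○○
○●v○○○○○○
○○○○○○○○○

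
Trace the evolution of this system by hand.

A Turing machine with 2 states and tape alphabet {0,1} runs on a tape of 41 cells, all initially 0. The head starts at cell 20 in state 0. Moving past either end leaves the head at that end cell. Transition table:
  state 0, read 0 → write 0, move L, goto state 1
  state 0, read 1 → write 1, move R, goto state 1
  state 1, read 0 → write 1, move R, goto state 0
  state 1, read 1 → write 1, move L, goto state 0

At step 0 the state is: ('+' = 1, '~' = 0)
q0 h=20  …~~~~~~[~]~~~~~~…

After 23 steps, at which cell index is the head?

k=0  q0 h=20  …~~~~~~[~]~~~~~~…
k=1  q1 h=19  …~~~~~~[~]~~~~~~…
k=2  q0 h=20  …~~~~~+[~]~~~~~~…
k=3  q1 h=19  …~~~~~~[+]~~~~~~…
k=4  q0 h=18  …~~~~~~[~]+~~~~~…
k=5  q1 h=17  …~~~~~~[~]~+~~~~…
k=6  q0 h=18  …~~~~~+[~]+~~~~~…
k=7  q1 h=17  …~~~~~~[+]~+~~~~…
k=8  q0 h=16  …~~~~~~[~]+~+~~~…
k=9  q1 h=15  …~~~~~~[~]~+~+~~…
k=10  q0 h=16  …~~~~~+[~]+~+~~~…
k=11  q1 h=15  …~~~~~~[+]~+~+~~…
k=12  q0 h=14  …~~~~~~[~]+~+~+~…
k=13  q1 h=13  …~~~~~~[~]~+~+~+…
k=14  q0 h=14  …~~~~~+[~]+~+~+~…
k=15  q1 h=13  …~~~~~~[+]~+~+~+…
k=16  q0 h=12  …~~~~~~[~]+~+~+~…
k=17  q1 h=11  …~~~~~~[~]~+~+~+…
k=18  q0 h=12  …~~~~~+[~]+~+~+~…
k=19  q1 h=11  …~~~~~~[+]~+~+~+…
k=20  q0 h=10  …~~~~~~[~]+~+~+~…
k=21  q1 h= 9  …~~~~~~[~]~+~+~+…
k=22  q0 h=10  …~~~~~+[~]+~+~+~…
k=23  q1 h= 9  …~~~~~~[+]~+~+~+…

9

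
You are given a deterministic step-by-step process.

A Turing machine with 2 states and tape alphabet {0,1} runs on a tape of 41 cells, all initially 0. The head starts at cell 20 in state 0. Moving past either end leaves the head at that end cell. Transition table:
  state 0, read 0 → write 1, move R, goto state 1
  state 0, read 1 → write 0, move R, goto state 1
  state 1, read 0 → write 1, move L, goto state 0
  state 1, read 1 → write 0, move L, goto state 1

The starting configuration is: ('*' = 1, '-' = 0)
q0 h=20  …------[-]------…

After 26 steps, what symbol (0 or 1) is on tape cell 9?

1

gen 0: q0 h=20  …------[-]------…
gen 1: q1 h=21  …-----*[-]------…
gen 2: q0 h=20  …------[*]*-----…
gen 3: q1 h=21  …------[*]------…
gen 4: q1 h=20  …------[-]------…
gen 5: q0 h=19  …------[-]*-----…
gen 6: q1 h=20  …-----*[*]------…
gen 7: q1 h=19  …------[*]------…
gen 8: q1 h=18  …------[-]------…
gen 9: q0 h=17  …------[-]*-----…
gen 10: q1 h=18  …-----*[*]------…
gen 11: q1 h=17  …------[*]------…
gen 12: q1 h=16  …------[-]------…
gen 13: q0 h=15  …------[-]*-----…
gen 14: q1 h=16  …-----*[*]------…
gen 15: q1 h=15  …------[*]------…
gen 16: q1 h=14  …------[-]------…
gen 17: q0 h=13  …------[-]*-----…
gen 18: q1 h=14  …-----*[*]------…
gen 19: q1 h=13  …------[*]------…
gen 20: q1 h=12  …------[-]------…
gen 21: q0 h=11  …------[-]*-----…
gen 22: q1 h=12  …-----*[*]------…
gen 23: q1 h=11  …------[*]------…
gen 24: q1 h=10  …------[-]------…
gen 25: q0 h= 9  …------[-]*-----…
gen 26: q1 h=10  …-----*[*]------…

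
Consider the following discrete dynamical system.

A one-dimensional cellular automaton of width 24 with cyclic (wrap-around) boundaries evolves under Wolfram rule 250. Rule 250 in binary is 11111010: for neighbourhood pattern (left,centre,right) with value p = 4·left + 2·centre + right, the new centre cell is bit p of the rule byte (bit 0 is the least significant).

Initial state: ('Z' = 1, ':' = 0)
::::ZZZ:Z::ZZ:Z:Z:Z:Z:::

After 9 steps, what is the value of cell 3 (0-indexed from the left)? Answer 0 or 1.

gen 0: ::::ZZZ:Z::ZZ:Z:Z:Z:Z:::
gen 1: :::ZZZZZ:ZZZZZ:Z:Z:Z:Z::
gen 2: ::ZZZZZZZZZZZZZ:Z:Z:Z:Z:
gen 3: :ZZZZZZZZZZZZZZZ:Z:Z:Z:Z
gen 4: ZZZZZZZZZZZZZZZZZ:Z:Z:Z:
gen 5: ZZZZZZZZZZZZZZZZZZ:Z:Z:Z
gen 6: ZZZZZZZZZZZZZZZZZZZ:Z:ZZ
gen 7: ZZZZZZZZZZZZZZZZZZZZ:ZZZ
gen 8: ZZZZZZZZZZZZZZZZZZZZZZZZ
gen 9: ZZZZZZZZZZZZZZZZZZZZZZZZ

1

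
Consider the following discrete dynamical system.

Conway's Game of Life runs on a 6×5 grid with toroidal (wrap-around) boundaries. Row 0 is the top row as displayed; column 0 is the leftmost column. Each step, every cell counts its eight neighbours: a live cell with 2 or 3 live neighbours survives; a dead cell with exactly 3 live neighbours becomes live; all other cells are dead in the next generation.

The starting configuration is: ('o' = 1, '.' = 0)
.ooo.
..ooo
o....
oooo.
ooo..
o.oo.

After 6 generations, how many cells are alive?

[0] .ooo.
..ooo
o....
oooo.
ooo..
o.oo.
[1] o....
o...o
o....
...o.
.....
o....
[2] oo...
oo..o
o....
.....
.....
.....
[3] .o..o
....o
oo..o
.....
.....
.....
[4] o....
.o.oo
o...o
o....
.....
.....
[5] o...o
.o.o.
.o.o.
o...o
.....
.....
[6] o...o
.o.o.
.o.o.
o...o
.....
.....

8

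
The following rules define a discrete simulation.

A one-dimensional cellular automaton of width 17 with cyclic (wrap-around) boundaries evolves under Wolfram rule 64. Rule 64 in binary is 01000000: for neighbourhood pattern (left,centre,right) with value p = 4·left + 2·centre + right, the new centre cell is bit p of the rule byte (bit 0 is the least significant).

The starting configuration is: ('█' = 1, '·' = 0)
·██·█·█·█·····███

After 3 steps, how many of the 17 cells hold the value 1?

0) ·██·█·█·█·····███
1) ··█·············█
2) ·················
3) ·················

0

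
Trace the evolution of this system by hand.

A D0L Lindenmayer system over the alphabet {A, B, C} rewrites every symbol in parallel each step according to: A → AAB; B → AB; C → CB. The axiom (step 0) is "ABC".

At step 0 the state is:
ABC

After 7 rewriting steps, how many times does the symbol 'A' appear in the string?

1219

[0] ABC
[1] AABABCB
[2] AABAABABAABABCBAB
[3] AABAABABAABAABABAABABAABAABABAABABCBABAABAB
[4] AABAABABAABAABABAABABAABAABABAABAABABAABABAABAABABAABABAABAABABAABAABABAABABAABAABABAABABCBABAABABAABAABABAABAB
[5] AABAABABAABAABABAABABAABAABABAABAABABAABABAABAABABAABABAAB…ABCBABAABABAABAABABAABABAABAABABAABAABABAABABAABAABABAABAB  (len 289)
[6] AABAABABAABAABABAABABAABAABABAABAABABAABABAABAABABAABABAAB…BAABABAABABAABAABABAABABAABAABABAABAABABAABABAABAABABAABAB  (len 755)
[7] AABAABABAABAABABAABABAABAABABAABAABABAABABAABAABABAABABAAB…BAABABAABABAABAABABAABABAABAABABAABAABABAABABAABAABABAABAB  (len 1975)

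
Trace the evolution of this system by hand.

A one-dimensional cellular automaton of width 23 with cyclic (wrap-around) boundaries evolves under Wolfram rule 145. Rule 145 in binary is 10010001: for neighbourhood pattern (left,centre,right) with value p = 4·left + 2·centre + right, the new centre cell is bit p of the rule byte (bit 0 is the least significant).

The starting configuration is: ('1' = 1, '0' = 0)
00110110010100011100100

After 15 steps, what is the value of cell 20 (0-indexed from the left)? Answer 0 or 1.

k=0  00110110010100011100100
k=1  10000001000011001010011
k=2  01111100111000100001001
k=3  00111010010110011100100
k=4  10010001000001001010011
k=5  01001100111100100001001
k=6  00100010011010011100100
k=7  10011001000001001010011
k=8  01000100111100100001001
k=9  00110010011010011100100
k=10  10001001000001001010011
k=11  01100100111100100001001
k=12  00010010011010011100100
k=13  11001001000001001010011
k=14  10100100111100100001001
k=15  00010010011010011100100

1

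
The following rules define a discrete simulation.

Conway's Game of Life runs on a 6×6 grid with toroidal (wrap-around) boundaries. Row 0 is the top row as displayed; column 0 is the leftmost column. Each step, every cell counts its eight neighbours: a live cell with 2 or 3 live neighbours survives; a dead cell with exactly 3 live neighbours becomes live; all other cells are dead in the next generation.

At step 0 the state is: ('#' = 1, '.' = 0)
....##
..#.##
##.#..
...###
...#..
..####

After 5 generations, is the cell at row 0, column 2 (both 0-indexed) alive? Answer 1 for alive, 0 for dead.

1

gen 0: ....##
..#.##
##.#..
...###
...#..
..####
gen 1: #.#...
.##...
##....
#..#.#
......
..#..#
gen 2: #.##..
..#...
.....#
##...#
#...##
.#....
gen 3: ..##..
.###..
.#...#
.#....
....#.
.####.
gen 4: ......
##.##.
.#....
#.....
.#..#.
.#..#.
gen 5: ######
###...
.##..#
##....
##...#
......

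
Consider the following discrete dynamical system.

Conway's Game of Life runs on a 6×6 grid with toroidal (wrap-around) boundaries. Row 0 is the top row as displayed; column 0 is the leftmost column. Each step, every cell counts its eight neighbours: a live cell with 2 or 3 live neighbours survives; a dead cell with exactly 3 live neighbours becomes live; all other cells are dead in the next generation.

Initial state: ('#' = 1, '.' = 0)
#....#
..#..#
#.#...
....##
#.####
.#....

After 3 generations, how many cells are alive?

10

step 0: #....#
..#..#
#.#...
....##
#.####
.#....
step 1: ##...#
.....#
##.##.
..#...
####..
.###..
step 2: .#..##
..#...
######
....##
#.....
...###
step 3: #.#..#
......
###...
..#...
#..#..
...#..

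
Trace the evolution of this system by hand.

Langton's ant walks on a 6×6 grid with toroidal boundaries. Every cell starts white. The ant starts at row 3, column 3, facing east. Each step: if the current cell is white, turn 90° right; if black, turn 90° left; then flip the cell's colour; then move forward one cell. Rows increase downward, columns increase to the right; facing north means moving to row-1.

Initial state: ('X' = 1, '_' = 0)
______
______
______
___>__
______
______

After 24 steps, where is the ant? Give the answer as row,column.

step 0: ______
______
______
___>__
______
______
step 1: ______
______
______
___X__
___v__
______
step 2: ______
______
______
___X__
__<X__
______
step 3: ______
______
______
__^X__
__XX__
______
step 4: ______
______
______
__X>__
__XX__
______
step 5: ______
______
___^__
__X___
__XX__
______
step 6: ______
______
___X>_
__X___
__XX__
______
step 7: ______
______
___XX_
__X_v_
__XX__
______
step 8: ______
______
___XX_
__X<X_
__XX__
______
step 9: ______
______
___^X_
__XXX_
__XX__
______
step 10: ______
______
__<_X_
__XXX_
__XX__
______
step 11: ______
__^___
__X_X_
__XXX_
__XX__
______
step 12: ______
__X>__
__X_X_
__XXX_
__XX__
______
step 13: ______
__XX__
__XvX_
__XXX_
__XX__
______
step 14: ______
__XX__
__<XX_
__XXX_
__XX__
______
step 15: ______
__XX__
___XX_
__vXX_
__XX__
______
step 16: ______
__XX__
___XX_
___>X_
__XX__
______
step 17: ______
__XX__
___^X_
____X_
__XX__
______
step 18: ______
__XX__
__<_X_
____X_
__XX__
______
step 19: ______
__^X__
__X_X_
____X_
__XX__
______
step 20: ______
_<_X__
__X_X_
____X_
__XX__
______
step 21: _^____
_X_X__
__X_X_
____X_
__XX__
______
step 22: _X>___
_X_X__
__X_X_
____X_
__XX__
______
step 23: _XX___
_XvX__
__X_X_
____X_
__XX__
______
step 24: _XX___
_<XX__
__X_X_
____X_
__XX__
______

1,1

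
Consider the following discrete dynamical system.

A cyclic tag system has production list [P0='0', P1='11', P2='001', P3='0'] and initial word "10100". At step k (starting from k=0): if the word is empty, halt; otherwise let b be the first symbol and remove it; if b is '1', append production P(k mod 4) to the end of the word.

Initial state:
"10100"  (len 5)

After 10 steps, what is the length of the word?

0

[0] "10100"  (len 5)
[1] "01000"  (len 5)
[2] "1000"  (len 4)
[3] "000001"  (len 6)
[4] "00001"  (len 5)
[5] "0001"  (len 4)
[6] "001"  (len 3)
[7] "01"  (len 2)
[8] "1"  (len 1)
[9] "0"  (len 1)
[10] (halted — word empty)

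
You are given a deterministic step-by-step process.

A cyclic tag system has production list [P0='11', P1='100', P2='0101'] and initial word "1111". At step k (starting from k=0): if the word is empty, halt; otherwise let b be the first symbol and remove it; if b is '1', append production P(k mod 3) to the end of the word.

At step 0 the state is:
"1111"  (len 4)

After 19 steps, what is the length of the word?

k=0  "1111"  (len 4)
k=1  "11111"  (len 5)
k=2  "1111100"  (len 7)
k=3  "1111000101"  (len 10)
k=4  "11100010111"  (len 11)
k=5  "1100010111100"  (len 13)
k=6  "1000101111000101"  (len 16)
k=7  "00010111100010111"  (len 17)
k=8  "0010111100010111"  (len 16)
k=9  "010111100010111"  (len 15)
k=10  "10111100010111"  (len 14)
k=11  "0111100010111100"  (len 16)
k=12  "111100010111100"  (len 15)
k=13  "1110001011110011"  (len 16)
k=14  "110001011110011100"  (len 18)
k=15  "100010111100111000101"  (len 21)
k=16  "0001011110011100010111"  (len 22)
k=17  "001011110011100010111"  (len 21)
k=18  "01011110011100010111"  (len 20)
k=19  "1011110011100010111"  (len 19)

19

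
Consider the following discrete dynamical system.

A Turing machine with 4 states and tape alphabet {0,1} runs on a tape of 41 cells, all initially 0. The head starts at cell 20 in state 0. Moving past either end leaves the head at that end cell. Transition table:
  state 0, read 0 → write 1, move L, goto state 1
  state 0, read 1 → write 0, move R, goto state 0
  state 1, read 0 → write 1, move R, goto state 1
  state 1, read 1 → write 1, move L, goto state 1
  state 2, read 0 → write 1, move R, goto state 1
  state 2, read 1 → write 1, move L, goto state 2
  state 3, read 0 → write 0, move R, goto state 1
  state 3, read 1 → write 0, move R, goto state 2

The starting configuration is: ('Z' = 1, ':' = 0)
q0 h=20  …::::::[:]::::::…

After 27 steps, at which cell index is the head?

k=0  q0 h=20  …::::::[:]::::::…
k=1  q1 h=19  …::::::[:]Z:::::…
k=2  q1 h=20  …:::::Z[Z]::::::…
k=3  q1 h=19  …::::::[Z]Z:::::…
k=4  q1 h=18  …::::::[:]ZZ::::…
k=5  q1 h=19  …:::::Z[Z]Z:::::…
k=6  q1 h=18  …::::::[Z]ZZ::::…
k=7  q1 h=17  …::::::[:]ZZZ:::…
k=8  q1 h=18  …:::::Z[Z]ZZ::::…
k=9  q1 h=17  …::::::[Z]ZZZ:::…
k=10  q1 h=16  …::::::[:]ZZZZ::…
k=11  q1 h=17  …:::::Z[Z]ZZZ:::…
k=12  q1 h=16  …::::::[Z]ZZZZ::…
k=13  q1 h=15  …::::::[:]ZZZZZ:…
k=14  q1 h=16  …:::::Z[Z]ZZZZ::…
k=15  q1 h=15  …::::::[Z]ZZZZZ:…
k=16  q1 h=14  …::::::[:]ZZZZZZ…
k=17  q1 h=15  …:::::Z[Z]ZZZZZ:…
k=18  q1 h=14  …::::::[Z]ZZZZZZ…
k=19  q1 h=13  …::::::[:]ZZZZZZ…
k=20  q1 h=14  …:::::Z[Z]ZZZZZZ…
k=21  q1 h=13  …::::::[Z]ZZZZZZ…
k=22  q1 h=12  …::::::[:]ZZZZZZ…
k=23  q1 h=13  …:::::Z[Z]ZZZZZZ…
k=24  q1 h=12  …::::::[Z]ZZZZZZ…
k=25  q1 h=11  …::::::[:]ZZZZZZ…
k=26  q1 h=12  …:::::Z[Z]ZZZZZZ…
k=27  q1 h=11  …::::::[Z]ZZZZZZ…

11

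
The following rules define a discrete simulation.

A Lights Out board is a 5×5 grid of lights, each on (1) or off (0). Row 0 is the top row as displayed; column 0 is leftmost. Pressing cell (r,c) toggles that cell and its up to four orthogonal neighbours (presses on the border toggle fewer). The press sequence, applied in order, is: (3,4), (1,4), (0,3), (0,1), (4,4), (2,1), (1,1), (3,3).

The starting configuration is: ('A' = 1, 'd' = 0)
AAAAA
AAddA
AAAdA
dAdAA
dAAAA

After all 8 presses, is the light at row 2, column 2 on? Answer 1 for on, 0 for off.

k=0  AAAAA
AAddA
AAAdA
dAdAA
dAAAA
k=1  AAAAA
AAddA
AAAdd
dAddd
dAAAd
k=2  AAAAd
AAdAd
AAAdA
dAddd
dAAAd
k=3  AAddA
AAddd
AAAdA
dAddd
dAAAd
k=4  ddAdA
Adddd
AAAdA
dAddd
dAAAd
k=5  ddAdA
Adddd
AAAdA
dAddA
dAAdA
k=6  ddAdA
AAddd
ddddA
ddddA
dAAdA
k=7  dAAdA
ddAdd
dAddA
ddddA
dAAdA
k=8  dAAdA
ddAdd
dAdAA
ddAAd
dAAAA

0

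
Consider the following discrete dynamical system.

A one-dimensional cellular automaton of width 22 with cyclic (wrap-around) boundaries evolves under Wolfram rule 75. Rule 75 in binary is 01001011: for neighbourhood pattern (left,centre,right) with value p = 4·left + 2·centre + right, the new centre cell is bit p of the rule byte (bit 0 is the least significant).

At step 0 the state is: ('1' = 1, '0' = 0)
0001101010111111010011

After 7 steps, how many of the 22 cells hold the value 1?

step 0: 0001101010111111010011
step 1: 0111100000100001000111
step 2: 0100101111001110011101
step 3: 0001001001011010110100
step 4: 1110010010011000110001
step 5: 0010100100111011110111
step 6: 0100001001101010010101
step 7: 0001110011100000100000

7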